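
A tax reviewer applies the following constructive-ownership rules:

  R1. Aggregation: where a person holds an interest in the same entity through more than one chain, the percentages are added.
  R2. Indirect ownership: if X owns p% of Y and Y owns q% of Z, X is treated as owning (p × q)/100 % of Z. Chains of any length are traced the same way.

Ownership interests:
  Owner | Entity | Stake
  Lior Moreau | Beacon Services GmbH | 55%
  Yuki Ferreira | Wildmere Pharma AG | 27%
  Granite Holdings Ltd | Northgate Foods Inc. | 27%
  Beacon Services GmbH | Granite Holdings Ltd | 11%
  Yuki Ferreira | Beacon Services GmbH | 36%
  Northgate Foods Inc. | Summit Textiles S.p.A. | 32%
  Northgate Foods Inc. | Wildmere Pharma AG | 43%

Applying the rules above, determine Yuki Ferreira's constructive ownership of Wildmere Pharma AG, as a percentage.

27.459756%

Chain via Beacon Services GmbH → Granite Holdings Ltd → Northgate Foods Inc. (R2): 36% × 11% × 27% × 43% = 0.459756% of Wildmere Pharma AG.
Direct interest in Wildmere Pharma AG: 27%.
Aggregating (R1): 0.459756% + 27% = 27.459756%.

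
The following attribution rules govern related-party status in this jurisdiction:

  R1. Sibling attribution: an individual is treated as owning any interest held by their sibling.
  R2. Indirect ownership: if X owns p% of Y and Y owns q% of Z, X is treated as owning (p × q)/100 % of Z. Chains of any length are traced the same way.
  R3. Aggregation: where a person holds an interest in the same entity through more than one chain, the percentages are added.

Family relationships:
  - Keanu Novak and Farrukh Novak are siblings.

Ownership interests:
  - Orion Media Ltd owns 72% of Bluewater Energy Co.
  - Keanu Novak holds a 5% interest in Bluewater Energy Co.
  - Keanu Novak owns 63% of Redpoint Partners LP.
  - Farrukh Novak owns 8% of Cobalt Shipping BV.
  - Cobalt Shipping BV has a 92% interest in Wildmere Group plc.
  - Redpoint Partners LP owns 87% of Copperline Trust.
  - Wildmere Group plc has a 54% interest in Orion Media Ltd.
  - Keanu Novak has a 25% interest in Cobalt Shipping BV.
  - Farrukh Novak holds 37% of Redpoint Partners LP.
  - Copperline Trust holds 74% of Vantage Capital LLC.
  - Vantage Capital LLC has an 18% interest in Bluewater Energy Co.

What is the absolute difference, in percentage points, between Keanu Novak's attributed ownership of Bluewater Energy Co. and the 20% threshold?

8.392368

By sibling attribution (R1), Keanu Novak is treated as also owning Farrukh Novak's interest in Cobalt Shipping BV, giving 25% + 8% = 33%.
By sibling attribution (R1), Keanu Novak is treated as also owning Farrukh Novak's interest in Redpoint Partners LP, giving 63% + 37% = 100%.
Chain via Cobalt Shipping BV → Wildmere Group plc → Orion Media Ltd (R2): 33% × 92% × 54% × 72% = 11.803968% of Bluewater Energy Co.
Chain via Redpoint Partners LP → Copperline Trust → Vantage Capital LLC (R2): 100% × 87% × 74% × 18% = 11.5884% of Bluewater Energy Co.
Direct interest in Bluewater Energy Co: 5%.
Aggregating (R3): 11.803968% + 11.5884% + 5% = 28.392368%.
28.392368% exceeds the 20% threshold by 8.392368 percentage points.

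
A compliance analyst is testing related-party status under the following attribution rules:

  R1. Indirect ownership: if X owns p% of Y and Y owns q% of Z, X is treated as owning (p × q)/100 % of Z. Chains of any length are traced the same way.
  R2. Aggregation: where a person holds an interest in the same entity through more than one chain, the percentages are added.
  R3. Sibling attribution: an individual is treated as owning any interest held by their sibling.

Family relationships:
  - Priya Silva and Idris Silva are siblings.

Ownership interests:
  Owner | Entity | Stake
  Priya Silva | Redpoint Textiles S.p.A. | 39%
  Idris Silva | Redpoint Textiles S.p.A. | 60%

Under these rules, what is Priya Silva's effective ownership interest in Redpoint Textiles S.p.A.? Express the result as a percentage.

By sibling attribution (R3), Priya Silva is treated as also owning Idris Silva's interest in Redpoint Textiles S.p.A, giving 39% + 60% = 99%.
Direct interest in Redpoint Textiles S.p.A: 99%.

99%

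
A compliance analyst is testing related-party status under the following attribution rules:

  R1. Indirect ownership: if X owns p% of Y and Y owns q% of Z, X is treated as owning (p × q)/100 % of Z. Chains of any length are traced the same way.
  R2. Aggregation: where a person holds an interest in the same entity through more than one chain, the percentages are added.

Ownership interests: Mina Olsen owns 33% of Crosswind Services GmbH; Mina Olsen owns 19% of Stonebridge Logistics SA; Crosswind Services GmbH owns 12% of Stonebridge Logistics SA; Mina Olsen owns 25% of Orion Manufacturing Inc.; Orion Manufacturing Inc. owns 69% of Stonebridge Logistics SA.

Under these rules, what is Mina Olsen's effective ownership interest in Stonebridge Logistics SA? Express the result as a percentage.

40.21%

Chain via Orion Manufacturing Inc. (R1): 25% × 69% = 17.25% of Stonebridge Logistics SA.
Chain via Crosswind Services GmbH (R1): 33% × 12% = 3.96% of Stonebridge Logistics SA.
Direct interest in Stonebridge Logistics SA: 19%.
Aggregating (R2): 17.25% + 3.96% + 19% = 40.21%.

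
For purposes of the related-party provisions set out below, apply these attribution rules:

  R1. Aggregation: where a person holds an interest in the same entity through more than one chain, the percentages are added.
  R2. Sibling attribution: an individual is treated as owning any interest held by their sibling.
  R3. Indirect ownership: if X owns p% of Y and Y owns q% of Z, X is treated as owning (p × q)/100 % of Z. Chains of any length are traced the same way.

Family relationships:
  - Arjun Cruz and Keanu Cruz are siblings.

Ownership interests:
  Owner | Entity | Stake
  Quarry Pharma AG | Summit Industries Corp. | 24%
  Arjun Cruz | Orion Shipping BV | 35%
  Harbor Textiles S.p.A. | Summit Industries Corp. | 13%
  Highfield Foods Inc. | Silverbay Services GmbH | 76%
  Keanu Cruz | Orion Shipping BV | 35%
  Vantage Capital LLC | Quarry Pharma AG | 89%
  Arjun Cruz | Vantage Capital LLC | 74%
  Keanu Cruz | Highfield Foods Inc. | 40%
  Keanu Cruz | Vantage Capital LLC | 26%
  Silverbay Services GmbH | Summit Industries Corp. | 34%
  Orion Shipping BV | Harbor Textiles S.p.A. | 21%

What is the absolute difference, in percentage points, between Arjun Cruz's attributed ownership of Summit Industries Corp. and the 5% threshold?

28.607

By sibling attribution (R2), Arjun Cruz is treated as also owning Keanu Cruz's interest in Orion Shipping BV, giving 35% + 35% = 70%.
By sibling attribution (R2), Arjun Cruz is treated as also owning Keanu Cruz's interest in Vantage Capital LLC, giving 74% + 26% = 100%.
By sibling attribution (R2), Arjun Cruz is treated as owning Keanu Cruz's 40% interest in Highfield Foods Inc.
Chain via Orion Shipping BV → Harbor Textiles S.p.A. (R3): 70% × 21% × 13% = 1.911% of Summit Industries Corp.
Chain via Vantage Capital LLC → Quarry Pharma AG (R3): 100% × 89% × 24% = 21.36% of Summit Industries Corp.
Chain via Highfield Foods Inc. → Silverbay Services GmbH (R3): 40% × 76% × 34% = 10.336% of Summit Industries Corp.
Aggregating (R1): 1.911% + 21.36% + 10.336% = 33.607%.
33.607% exceeds the 5% threshold by 28.607 percentage points.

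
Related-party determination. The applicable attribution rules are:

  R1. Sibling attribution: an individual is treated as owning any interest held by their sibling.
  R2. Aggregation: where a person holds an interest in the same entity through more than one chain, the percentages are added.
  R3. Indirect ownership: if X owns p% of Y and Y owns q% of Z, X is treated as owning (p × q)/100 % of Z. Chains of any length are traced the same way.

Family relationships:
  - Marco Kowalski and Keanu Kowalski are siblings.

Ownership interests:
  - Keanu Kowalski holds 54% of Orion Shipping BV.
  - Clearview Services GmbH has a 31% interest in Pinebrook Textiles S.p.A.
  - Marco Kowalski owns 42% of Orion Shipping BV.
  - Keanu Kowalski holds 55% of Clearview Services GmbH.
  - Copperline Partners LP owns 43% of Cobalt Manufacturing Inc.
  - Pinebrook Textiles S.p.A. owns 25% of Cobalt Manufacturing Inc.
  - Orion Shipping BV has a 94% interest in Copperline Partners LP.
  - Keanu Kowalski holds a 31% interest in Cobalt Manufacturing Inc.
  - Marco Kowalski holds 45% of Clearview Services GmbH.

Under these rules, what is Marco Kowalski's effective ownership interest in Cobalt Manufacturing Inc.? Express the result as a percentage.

By sibling attribution (R1), Marco Kowalski is treated as also owning Keanu Kowalski's interest in Clearview Services GmbH, giving 45% + 55% = 100%.
By sibling attribution (R1), Marco Kowalski is treated as also owning Keanu Kowalski's interest in Orion Shipping BV, giving 42% + 54% = 96%.
By sibling attribution (R1), Marco Kowalski is treated as owning Keanu Kowalski's 31% interest in Cobalt Manufacturing Inc.
Chain via Clearview Services GmbH → Pinebrook Textiles S.p.A. (R3): 100% × 31% × 25% = 7.75% of Cobalt Manufacturing Inc.
Chain via Orion Shipping BV → Copperline Partners LP (R3): 96% × 94% × 43% = 38.8032% of Cobalt Manufacturing Inc.
Direct interest in Cobalt Manufacturing Inc: 31%.
Aggregating (R2): 7.75% + 38.8032% + 31% = 77.5532%.

77.5532%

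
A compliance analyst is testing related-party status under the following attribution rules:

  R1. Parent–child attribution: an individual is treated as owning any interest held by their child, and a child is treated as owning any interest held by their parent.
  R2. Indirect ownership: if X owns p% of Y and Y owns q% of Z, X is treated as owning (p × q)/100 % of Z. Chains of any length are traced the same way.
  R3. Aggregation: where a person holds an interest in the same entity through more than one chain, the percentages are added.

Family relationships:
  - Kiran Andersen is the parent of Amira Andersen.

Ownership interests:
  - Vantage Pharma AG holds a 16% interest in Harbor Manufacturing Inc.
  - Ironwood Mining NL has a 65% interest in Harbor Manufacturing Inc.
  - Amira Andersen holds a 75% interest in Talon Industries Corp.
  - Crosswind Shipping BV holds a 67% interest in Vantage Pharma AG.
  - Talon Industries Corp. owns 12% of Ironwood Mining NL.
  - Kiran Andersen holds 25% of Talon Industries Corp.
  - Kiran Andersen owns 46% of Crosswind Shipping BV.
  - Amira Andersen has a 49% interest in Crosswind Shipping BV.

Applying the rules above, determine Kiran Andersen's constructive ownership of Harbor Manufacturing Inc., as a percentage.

17.984%

By parent–child attribution (R1), Kiran Andersen is treated as also owning Amira Andersen's interest in Talon Industries Corp, giving 25% + 75% = 100%.
By parent–child attribution (R1), Kiran Andersen is treated as also owning Amira Andersen's interest in Crosswind Shipping BV, giving 46% + 49% = 95%.
Chain via Talon Industries Corp. → Ironwood Mining NL (R2): 100% × 12% × 65% = 7.8% of Harbor Manufacturing Inc.
Chain via Crosswind Shipping BV → Vantage Pharma AG (R2): 95% × 67% × 16% = 10.184% of Harbor Manufacturing Inc.
Aggregating (R3): 7.8% + 10.184% = 17.984%.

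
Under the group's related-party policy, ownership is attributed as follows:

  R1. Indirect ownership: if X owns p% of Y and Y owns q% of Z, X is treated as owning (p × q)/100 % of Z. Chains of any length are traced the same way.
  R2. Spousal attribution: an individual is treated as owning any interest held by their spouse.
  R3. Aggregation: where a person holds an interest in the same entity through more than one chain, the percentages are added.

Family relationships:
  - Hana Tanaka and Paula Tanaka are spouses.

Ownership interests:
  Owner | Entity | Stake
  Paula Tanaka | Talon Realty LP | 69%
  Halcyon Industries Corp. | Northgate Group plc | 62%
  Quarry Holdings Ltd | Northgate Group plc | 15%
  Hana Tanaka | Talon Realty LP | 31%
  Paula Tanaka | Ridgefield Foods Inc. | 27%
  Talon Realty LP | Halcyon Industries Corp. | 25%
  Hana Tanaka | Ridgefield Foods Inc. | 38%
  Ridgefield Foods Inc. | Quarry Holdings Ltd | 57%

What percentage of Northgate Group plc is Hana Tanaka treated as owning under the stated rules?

By spousal attribution (R2), Hana Tanaka is treated as also owning Paula Tanaka's interest in Ridgefield Foods Inc, giving 38% + 27% = 65%.
By spousal attribution (R2), Hana Tanaka is treated as also owning Paula Tanaka's interest in Talon Realty LP, giving 31% + 69% = 100%.
Chain via Ridgefield Foods Inc. → Quarry Holdings Ltd (R1): 65% × 57% × 15% = 5.5575% of Northgate Group plc.
Chain via Talon Realty LP → Halcyon Industries Corp. (R1): 100% × 25% × 62% = 15.5% of Northgate Group plc.
Aggregating (R3): 5.5575% + 15.5% = 21.0575%.

21.0575%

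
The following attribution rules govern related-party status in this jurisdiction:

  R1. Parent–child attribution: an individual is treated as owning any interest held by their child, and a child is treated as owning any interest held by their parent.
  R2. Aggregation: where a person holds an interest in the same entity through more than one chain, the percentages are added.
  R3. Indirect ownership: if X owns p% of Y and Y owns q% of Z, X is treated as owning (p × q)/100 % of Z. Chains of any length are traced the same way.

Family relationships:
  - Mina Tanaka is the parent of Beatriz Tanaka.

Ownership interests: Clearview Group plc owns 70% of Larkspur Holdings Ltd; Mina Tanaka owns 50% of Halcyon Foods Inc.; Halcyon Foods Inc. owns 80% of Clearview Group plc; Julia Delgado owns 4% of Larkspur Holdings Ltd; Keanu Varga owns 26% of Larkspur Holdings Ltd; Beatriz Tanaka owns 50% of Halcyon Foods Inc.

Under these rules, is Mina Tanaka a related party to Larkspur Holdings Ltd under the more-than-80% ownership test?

By parent–child attribution (R1), Mina Tanaka is treated as also owning Beatriz Tanaka's interest in Halcyon Foods Inc, giving 50% + 50% = 100%.
Chain via Halcyon Foods Inc. → Clearview Group plc (R3): 100% × 80% × 70% = 56% of Larkspur Holdings Ltd.
56% does not exceed the 80% threshold, so Mina is not a related party to Larkspur Holdings Ltd.

No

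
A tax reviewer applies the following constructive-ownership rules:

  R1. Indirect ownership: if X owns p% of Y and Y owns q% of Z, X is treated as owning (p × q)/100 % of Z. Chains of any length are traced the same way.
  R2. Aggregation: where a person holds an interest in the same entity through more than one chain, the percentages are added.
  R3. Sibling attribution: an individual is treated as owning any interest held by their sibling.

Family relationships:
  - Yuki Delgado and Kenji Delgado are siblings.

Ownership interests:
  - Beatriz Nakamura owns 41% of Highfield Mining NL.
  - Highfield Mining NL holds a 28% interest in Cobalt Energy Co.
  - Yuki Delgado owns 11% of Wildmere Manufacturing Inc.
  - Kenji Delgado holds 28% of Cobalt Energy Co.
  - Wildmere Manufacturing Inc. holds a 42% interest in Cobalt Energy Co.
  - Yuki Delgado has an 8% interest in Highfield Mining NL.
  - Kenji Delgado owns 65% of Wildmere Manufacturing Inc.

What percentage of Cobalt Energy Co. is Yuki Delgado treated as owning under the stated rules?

By sibling attribution (R3), Yuki Delgado is treated as also owning Kenji Delgado's interest in Wildmere Manufacturing Inc, giving 11% + 65% = 76%.
By sibling attribution (R3), Yuki Delgado is treated as owning Kenji Delgado's 28% interest in Cobalt Energy Co.
Chain via Wildmere Manufacturing Inc. (R1): 76% × 42% = 31.92% of Cobalt Energy Co.
Chain via Highfield Mining NL (R1): 8% × 28% = 2.24% of Cobalt Energy Co.
Direct interest in Cobalt Energy Co: 28%.
Aggregating (R2): 31.92% + 2.24% + 28% = 62.16%.

62.16%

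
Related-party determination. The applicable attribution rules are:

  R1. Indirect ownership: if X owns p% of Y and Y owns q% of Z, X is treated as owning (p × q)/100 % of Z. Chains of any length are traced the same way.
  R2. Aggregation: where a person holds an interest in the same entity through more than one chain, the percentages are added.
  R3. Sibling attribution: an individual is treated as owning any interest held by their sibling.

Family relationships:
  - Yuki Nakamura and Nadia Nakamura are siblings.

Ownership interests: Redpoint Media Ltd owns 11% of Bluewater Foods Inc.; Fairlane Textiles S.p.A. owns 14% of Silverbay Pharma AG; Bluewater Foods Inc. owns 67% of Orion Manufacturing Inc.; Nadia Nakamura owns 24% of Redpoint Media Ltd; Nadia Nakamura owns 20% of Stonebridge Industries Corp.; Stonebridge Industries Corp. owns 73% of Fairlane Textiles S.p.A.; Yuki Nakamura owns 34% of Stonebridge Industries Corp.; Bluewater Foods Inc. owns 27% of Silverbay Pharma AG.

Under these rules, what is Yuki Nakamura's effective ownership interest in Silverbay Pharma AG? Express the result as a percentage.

By sibling attribution (R3), Yuki Nakamura is treated as also owning Nadia Nakamura's interest in Stonebridge Industries Corp, giving 34% + 20% = 54%.
By sibling attribution (R3), Yuki Nakamura is treated as owning Nadia Nakamura's 24% interest in Redpoint Media Ltd.
Chain via Stonebridge Industries Corp. → Fairlane Textiles S.p.A. (R1): 54% × 73% × 14% = 5.5188% of Silverbay Pharma AG.
Chain via Redpoint Media Ltd → Bluewater Foods Inc. (R1): 24% × 11% × 27% = 0.7128% of Silverbay Pharma AG.
Aggregating (R2): 5.5188% + 0.7128% = 6.2316%.

6.2316%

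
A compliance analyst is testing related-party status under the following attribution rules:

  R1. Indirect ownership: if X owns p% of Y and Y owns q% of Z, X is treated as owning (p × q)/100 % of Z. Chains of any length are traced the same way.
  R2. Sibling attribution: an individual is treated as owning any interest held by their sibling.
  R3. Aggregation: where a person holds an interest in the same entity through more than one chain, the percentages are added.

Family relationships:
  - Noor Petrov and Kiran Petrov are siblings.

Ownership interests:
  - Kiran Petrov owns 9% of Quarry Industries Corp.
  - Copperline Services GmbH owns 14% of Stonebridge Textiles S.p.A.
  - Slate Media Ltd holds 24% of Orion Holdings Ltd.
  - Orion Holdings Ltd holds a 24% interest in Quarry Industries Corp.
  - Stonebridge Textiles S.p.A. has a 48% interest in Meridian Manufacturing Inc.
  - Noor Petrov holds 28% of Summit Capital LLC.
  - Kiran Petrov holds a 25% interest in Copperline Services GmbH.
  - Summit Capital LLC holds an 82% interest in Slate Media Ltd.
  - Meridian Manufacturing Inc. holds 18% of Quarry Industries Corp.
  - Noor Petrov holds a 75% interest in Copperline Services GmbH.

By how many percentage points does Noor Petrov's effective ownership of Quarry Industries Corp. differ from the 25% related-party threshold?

By sibling attribution (R2), Noor Petrov is treated as also owning Kiran Petrov's interest in Copperline Services GmbH, giving 75% + 25% = 100%.
By sibling attribution (R2), Noor Petrov is treated as owning Kiran Petrov's 9% interest in Quarry Industries Corp.
Chain via Summit Capital LLC → Slate Media Ltd → Orion Holdings Ltd (R1): 28% × 82% × 24% × 24% = 1.322496% of Quarry Industries Corp.
Chain via Copperline Services GmbH → Stonebridge Textiles S.p.A. → Meridian Manufacturing Inc. (R1): 100% × 14% × 48% × 18% = 1.2096% of Quarry Industries Corp.
Direct interest in Quarry Industries Corp: 9%.
Aggregating (R3): 1.322496% + 1.2096% + 9% = 11.532096%.
11.532096% falls short of the 25% threshold by 13.467904 percentage points.

13.467904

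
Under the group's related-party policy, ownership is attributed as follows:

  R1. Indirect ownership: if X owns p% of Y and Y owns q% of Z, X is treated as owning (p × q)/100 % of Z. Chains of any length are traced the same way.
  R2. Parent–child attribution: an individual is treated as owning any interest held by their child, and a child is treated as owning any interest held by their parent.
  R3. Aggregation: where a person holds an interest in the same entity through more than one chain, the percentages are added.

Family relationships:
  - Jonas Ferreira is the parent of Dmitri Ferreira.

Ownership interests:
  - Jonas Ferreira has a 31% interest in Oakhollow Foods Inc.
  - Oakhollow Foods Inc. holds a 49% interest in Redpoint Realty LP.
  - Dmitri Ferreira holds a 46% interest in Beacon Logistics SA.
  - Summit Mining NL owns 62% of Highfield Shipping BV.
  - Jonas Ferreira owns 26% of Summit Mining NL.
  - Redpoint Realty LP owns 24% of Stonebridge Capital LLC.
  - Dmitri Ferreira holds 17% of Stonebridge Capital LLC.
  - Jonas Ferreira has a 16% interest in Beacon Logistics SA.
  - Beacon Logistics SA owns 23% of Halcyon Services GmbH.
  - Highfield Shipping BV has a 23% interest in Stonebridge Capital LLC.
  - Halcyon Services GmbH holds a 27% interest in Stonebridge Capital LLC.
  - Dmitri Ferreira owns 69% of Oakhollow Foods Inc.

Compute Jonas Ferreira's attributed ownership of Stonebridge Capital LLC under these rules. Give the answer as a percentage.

By parent–child attribution (R2), Jonas Ferreira is treated as also owning Dmitri Ferreira's interest in Beacon Logistics SA, giving 16% + 46% = 62%.
By parent–child attribution (R2), Jonas Ferreira is treated as also owning Dmitri Ferreira's interest in Oakhollow Foods Inc, giving 31% + 69% = 100%.
By parent–child attribution (R2), Jonas Ferreira is treated as owning Dmitri Ferreira's 17% interest in Stonebridge Capital LLC.
Chain via Summit Mining NL → Highfield Shipping BV (R1): 26% × 62% × 23% = 3.7076% of Stonebridge Capital LLC.
Chain via Beacon Logistics SA → Halcyon Services GmbH (R1): 62% × 23% × 27% = 3.8502% of Stonebridge Capital LLC.
Chain via Oakhollow Foods Inc. → Redpoint Realty LP (R1): 100% × 49% × 24% = 11.76% of Stonebridge Capital LLC.
Direct interest in Stonebridge Capital LLC: 17%.
Aggregating (R3): 3.7076% + 3.8502% + 11.76% + 17% = 36.3178%.

36.3178%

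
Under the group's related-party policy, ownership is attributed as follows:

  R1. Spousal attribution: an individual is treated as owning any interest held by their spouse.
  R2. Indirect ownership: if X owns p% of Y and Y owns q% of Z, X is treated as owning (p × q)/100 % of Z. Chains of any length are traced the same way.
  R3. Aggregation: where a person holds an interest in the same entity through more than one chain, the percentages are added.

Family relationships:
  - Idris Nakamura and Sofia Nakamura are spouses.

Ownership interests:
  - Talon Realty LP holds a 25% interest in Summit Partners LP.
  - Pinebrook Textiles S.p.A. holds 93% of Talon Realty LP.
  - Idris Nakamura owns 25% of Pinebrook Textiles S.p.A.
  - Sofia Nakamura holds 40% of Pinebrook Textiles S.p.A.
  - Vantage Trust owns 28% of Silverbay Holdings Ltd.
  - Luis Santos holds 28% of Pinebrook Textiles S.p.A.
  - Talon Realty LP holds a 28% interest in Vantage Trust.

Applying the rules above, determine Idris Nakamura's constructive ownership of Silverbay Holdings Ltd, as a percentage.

By spousal attribution (R1), Idris Nakamura is treated as also owning Sofia Nakamura's interest in Pinebrook Textiles S.p.A, giving 25% + 40% = 65%.
Chain via Pinebrook Textiles S.p.A. → Talon Realty LP → Vantage Trust (R2): 65% × 93% × 28% × 28% = 4.73928% of Silverbay Holdings Ltd.

4.73928%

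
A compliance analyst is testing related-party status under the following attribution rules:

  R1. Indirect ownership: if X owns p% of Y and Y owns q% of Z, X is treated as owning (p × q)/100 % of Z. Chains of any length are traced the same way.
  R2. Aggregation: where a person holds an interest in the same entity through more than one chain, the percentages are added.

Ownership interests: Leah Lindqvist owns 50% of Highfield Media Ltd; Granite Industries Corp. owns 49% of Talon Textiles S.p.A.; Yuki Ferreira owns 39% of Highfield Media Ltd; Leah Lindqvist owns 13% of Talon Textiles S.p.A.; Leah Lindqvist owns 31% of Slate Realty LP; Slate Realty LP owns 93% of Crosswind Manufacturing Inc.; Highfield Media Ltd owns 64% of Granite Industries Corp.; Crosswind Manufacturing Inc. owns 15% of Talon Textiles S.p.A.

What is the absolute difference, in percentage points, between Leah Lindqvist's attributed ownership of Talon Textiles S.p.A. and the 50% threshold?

16.9955

Chain via Slate Realty LP → Crosswind Manufacturing Inc. (R1): 31% × 93% × 15% = 4.3245% of Talon Textiles S.p.A.
Chain via Highfield Media Ltd → Granite Industries Corp. (R1): 50% × 64% × 49% = 15.68% of Talon Textiles S.p.A.
Direct interest in Talon Textiles S.p.A: 13%.
Aggregating (R2): 4.3245% + 15.68% + 13% = 33.0045%.
33.0045% falls short of the 50% threshold by 16.9955 percentage points.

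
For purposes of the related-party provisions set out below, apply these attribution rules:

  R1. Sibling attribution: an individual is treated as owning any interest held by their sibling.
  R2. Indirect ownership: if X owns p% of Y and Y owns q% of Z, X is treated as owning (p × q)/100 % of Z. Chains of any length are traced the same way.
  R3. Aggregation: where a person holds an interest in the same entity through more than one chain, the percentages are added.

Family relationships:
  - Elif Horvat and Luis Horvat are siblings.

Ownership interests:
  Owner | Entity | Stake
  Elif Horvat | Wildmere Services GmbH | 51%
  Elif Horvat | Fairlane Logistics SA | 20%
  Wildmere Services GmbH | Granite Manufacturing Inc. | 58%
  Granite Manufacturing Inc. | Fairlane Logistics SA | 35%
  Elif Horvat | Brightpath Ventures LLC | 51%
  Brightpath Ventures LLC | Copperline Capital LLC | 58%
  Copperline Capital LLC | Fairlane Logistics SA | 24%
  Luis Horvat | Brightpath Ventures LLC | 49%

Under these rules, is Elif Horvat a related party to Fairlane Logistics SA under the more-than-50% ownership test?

No

By sibling attribution (R1), Elif Horvat is treated as also owning Luis Horvat's interest in Brightpath Ventures LLC, giving 51% + 49% = 100%.
Chain via Wildmere Services GmbH → Granite Manufacturing Inc. (R2): 51% × 58% × 35% = 10.353% of Fairlane Logistics SA.
Chain via Brightpath Ventures LLC → Copperline Capital LLC (R2): 100% × 58% × 24% = 13.92% of Fairlane Logistics SA.
Direct interest in Fairlane Logistics SA: 20%.
Aggregating (R3): 10.353% + 13.92% + 20% = 44.273%.
44.273% does not exceed the 50% threshold, so Elif is not a related party to Fairlane Logistics SA.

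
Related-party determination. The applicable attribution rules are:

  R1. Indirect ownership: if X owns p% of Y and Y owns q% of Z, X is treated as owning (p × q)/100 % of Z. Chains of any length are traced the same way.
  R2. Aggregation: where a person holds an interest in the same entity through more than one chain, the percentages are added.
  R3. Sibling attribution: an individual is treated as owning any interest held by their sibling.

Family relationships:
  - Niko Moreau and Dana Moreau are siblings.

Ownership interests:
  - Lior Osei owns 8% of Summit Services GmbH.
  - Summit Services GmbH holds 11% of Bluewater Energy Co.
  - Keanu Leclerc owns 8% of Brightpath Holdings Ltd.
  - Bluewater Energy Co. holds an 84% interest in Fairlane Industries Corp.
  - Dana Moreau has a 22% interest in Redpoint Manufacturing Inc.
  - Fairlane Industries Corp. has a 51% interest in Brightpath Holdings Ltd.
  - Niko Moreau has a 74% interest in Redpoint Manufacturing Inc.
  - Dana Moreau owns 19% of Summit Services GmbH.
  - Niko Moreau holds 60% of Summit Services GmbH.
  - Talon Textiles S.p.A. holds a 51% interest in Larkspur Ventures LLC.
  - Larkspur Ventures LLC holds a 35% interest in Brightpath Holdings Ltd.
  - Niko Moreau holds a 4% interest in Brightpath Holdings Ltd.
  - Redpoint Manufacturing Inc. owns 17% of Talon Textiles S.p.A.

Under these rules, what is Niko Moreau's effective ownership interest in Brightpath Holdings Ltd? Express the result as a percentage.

10.635916%

By sibling attribution (R3), Niko Moreau is treated as also owning Dana Moreau's interest in Summit Services GmbH, giving 60% + 19% = 79%.
By sibling attribution (R3), Niko Moreau is treated as also owning Dana Moreau's interest in Redpoint Manufacturing Inc, giving 74% + 22% = 96%.
Chain via Summit Services GmbH → Bluewater Energy Co. → Fairlane Industries Corp. (R1): 79% × 11% × 84% × 51% = 3.722796% of Brightpath Holdings Ltd.
Chain via Redpoint Manufacturing Inc. → Talon Textiles S.p.A. → Larkspur Ventures LLC (R1): 96% × 17% × 51% × 35% = 2.91312% of Brightpath Holdings Ltd.
Direct interest in Brightpath Holdings Ltd: 4%.
Aggregating (R2): 3.722796% + 2.91312% + 4% = 10.635916%.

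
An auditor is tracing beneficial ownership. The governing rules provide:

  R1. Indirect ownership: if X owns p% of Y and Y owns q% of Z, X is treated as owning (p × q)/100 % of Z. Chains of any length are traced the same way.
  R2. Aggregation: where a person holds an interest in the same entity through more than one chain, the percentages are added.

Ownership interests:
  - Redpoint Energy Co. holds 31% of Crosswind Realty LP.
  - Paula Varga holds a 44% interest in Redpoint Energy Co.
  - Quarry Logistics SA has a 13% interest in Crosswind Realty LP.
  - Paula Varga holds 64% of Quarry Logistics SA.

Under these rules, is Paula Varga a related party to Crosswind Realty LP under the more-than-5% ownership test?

Chain via Quarry Logistics SA (R1): 64% × 13% = 8.32% of Crosswind Realty LP.
Chain via Redpoint Energy Co. (R1): 44% × 31% = 13.64% of Crosswind Realty LP.
Aggregating (R2): 8.32% + 13.64% = 21.96%.
21.96% exceeds the 5% threshold, so Paula is a related party to Crosswind Realty LP.

Yes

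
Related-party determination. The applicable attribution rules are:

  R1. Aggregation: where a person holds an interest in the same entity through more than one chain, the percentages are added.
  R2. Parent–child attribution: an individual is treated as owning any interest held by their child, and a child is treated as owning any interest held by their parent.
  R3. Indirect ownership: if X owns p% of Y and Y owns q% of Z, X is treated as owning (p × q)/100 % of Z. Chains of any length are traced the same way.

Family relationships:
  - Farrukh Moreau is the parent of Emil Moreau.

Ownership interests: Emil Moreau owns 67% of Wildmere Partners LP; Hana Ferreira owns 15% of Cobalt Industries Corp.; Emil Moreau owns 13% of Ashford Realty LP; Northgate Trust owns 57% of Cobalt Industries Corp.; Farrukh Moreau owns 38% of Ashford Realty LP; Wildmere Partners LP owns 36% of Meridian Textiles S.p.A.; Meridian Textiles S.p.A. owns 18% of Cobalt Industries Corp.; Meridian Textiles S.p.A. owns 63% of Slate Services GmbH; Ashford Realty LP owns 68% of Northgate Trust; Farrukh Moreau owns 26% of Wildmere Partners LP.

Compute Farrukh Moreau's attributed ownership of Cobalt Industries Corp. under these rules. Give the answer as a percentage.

25.794%

By parent–child attribution (R2), Farrukh Moreau is treated as also owning Emil Moreau's interest in Ashford Realty LP, giving 38% + 13% = 51%.
By parent–child attribution (R2), Farrukh Moreau is treated as also owning Emil Moreau's interest in Wildmere Partners LP, giving 26% + 67% = 93%.
Chain via Ashford Realty LP → Northgate Trust (R3): 51% × 68% × 57% = 19.7676% of Cobalt Industries Corp.
Chain via Wildmere Partners LP → Meridian Textiles S.p.A. (R3): 93% × 36% × 18% = 6.0264% of Cobalt Industries Corp.
Aggregating (R1): 19.7676% + 6.0264% = 25.794%.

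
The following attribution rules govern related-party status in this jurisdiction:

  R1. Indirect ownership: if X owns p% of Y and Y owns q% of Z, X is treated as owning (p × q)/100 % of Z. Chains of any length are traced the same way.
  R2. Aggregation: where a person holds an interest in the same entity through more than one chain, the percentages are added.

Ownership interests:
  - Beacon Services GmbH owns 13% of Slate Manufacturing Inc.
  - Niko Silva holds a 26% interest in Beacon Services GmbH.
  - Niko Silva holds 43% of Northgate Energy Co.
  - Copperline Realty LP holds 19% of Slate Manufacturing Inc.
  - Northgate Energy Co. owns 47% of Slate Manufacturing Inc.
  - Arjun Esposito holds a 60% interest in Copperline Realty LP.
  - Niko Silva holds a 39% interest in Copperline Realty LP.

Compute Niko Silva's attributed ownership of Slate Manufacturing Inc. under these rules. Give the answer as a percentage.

Chain via Beacon Services GmbH (R1): 26% × 13% = 3.38% of Slate Manufacturing Inc.
Chain via Copperline Realty LP (R1): 39% × 19% = 7.41% of Slate Manufacturing Inc.
Chain via Northgate Energy Co. (R1): 43% × 47% = 20.21% of Slate Manufacturing Inc.
Aggregating (R2): 3.38% + 7.41% + 20.21% = 31%.

31%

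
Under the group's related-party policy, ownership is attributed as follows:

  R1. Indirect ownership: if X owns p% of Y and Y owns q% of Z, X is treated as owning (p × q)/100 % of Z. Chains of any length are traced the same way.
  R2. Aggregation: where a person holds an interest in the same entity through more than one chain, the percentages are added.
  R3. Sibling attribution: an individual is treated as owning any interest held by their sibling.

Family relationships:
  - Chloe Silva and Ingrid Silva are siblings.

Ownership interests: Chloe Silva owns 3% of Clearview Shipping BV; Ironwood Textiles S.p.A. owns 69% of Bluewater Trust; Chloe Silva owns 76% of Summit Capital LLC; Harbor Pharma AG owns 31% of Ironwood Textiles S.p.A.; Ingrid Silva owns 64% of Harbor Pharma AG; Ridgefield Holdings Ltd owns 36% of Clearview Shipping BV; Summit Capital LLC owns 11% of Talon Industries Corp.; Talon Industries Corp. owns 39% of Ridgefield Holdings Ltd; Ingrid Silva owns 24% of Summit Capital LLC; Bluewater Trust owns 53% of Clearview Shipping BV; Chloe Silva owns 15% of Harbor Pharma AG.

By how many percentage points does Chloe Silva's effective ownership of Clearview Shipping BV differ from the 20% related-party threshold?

6.499607

By sibling attribution (R3), Chloe Silva is treated as also owning Ingrid Silva's interest in Summit Capital LLC, giving 76% + 24% = 100%.
By sibling attribution (R3), Chloe Silva is treated as also owning Ingrid Silva's interest in Harbor Pharma AG, giving 15% + 64% = 79%.
Chain via Summit Capital LLC → Talon Industries Corp. → Ridgefield Holdings Ltd (R1): 100% × 11% × 39% × 36% = 1.5444% of Clearview Shipping BV.
Chain via Harbor Pharma AG → Ironwood Textiles S.p.A. → Bluewater Trust (R1): 79% × 31% × 69% × 53% = 8.955993% of Clearview Shipping BV.
Direct interest in Clearview Shipping BV: 3%.
Aggregating (R2): 1.5444% + 8.955993% + 3% = 13.500393%.
13.500393% falls short of the 20% threshold by 6.499607 percentage points.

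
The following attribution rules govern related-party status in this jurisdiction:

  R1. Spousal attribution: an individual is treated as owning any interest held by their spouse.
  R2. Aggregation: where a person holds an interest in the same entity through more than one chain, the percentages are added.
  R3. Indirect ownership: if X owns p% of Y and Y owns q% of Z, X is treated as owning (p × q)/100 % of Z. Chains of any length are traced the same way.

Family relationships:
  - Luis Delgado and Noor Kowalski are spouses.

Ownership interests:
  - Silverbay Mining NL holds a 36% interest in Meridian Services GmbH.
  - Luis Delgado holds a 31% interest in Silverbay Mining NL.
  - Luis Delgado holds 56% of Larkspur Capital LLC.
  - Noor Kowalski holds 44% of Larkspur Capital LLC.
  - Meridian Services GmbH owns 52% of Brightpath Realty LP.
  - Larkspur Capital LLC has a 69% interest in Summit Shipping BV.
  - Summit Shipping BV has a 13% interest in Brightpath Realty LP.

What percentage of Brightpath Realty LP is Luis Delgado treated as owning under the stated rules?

By spousal attribution (R1), Luis Delgado is treated as also owning Noor Kowalski's interest in Larkspur Capital LLC, giving 56% + 44% = 100%.
Chain via Silverbay Mining NL → Meridian Services GmbH (R3): 31% × 36% × 52% = 5.8032% of Brightpath Realty LP.
Chain via Larkspur Capital LLC → Summit Shipping BV (R3): 100% × 69% × 13% = 8.97% of Brightpath Realty LP.
Aggregating (R2): 5.8032% + 8.97% = 14.7732%.

14.7732%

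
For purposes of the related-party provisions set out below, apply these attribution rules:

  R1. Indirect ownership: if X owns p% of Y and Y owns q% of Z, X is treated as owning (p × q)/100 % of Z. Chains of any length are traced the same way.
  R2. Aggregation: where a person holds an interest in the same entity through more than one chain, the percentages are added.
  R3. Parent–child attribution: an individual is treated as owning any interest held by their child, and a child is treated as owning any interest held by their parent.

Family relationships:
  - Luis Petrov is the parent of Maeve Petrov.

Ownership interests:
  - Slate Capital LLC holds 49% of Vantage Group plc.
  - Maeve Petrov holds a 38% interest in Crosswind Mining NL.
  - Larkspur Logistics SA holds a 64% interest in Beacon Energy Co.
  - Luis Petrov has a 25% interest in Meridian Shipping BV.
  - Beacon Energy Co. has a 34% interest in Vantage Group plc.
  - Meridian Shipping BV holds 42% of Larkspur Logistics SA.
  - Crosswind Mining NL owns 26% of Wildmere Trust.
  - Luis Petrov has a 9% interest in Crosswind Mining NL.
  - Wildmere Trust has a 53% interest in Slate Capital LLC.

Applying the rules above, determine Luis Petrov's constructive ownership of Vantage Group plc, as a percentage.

5.458334%

By parent–child attribution (R3), Luis Petrov is treated as also owning Maeve Petrov's interest in Crosswind Mining NL, giving 9% + 38% = 47%.
Chain via Crosswind Mining NL → Wildmere Trust → Slate Capital LLC (R1): 47% × 26% × 53% × 49% = 3.173534% of Vantage Group plc.
Chain via Meridian Shipping BV → Larkspur Logistics SA → Beacon Energy Co. (R1): 25% × 42% × 64% × 34% = 2.2848% of Vantage Group plc.
Aggregating (R2): 3.173534% + 2.2848% = 5.458334%.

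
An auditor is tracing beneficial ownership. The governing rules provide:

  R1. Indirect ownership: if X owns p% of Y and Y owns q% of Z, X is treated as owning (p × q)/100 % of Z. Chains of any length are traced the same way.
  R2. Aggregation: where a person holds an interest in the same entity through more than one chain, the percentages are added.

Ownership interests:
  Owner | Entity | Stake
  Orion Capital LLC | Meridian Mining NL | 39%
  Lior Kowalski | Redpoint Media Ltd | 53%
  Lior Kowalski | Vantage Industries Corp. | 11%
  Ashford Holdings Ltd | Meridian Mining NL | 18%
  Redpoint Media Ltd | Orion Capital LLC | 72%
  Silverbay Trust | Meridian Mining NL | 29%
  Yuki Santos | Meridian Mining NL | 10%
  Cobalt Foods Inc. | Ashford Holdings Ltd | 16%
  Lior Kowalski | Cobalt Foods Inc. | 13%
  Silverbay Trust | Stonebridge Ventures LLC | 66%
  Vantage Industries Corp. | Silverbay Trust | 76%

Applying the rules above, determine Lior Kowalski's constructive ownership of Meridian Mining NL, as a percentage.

17.6812%

Chain via Vantage Industries Corp. → Silverbay Trust (R1): 11% × 76% × 29% = 2.4244% of Meridian Mining NL.
Chain via Cobalt Foods Inc. → Ashford Holdings Ltd (R1): 13% × 16% × 18% = 0.3744% of Meridian Mining NL.
Chain via Redpoint Media Ltd → Orion Capital LLC (R1): 53% × 72% × 39% = 14.8824% of Meridian Mining NL.
Aggregating (R2): 2.4244% + 0.3744% + 14.8824% = 17.6812%.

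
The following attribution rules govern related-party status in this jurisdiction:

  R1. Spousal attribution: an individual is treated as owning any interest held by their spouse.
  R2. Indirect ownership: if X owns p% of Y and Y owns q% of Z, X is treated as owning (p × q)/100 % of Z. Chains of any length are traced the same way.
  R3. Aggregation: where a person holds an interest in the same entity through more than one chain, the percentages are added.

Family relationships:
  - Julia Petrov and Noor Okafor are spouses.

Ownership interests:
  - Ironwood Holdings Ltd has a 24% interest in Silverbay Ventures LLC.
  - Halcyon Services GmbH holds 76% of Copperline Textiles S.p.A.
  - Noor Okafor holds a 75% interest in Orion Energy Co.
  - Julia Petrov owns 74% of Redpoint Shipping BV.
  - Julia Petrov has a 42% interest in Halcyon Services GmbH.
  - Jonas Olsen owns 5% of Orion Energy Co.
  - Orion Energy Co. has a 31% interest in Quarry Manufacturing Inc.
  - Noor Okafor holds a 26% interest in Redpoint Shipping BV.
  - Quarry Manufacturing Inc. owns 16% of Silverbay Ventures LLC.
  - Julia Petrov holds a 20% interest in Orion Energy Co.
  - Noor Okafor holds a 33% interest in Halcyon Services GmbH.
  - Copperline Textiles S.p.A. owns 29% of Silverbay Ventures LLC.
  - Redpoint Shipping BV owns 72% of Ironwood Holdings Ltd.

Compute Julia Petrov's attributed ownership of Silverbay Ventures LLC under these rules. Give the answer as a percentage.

By spousal attribution (R1), Julia Petrov is treated as also owning Noor Okafor's interest in Redpoint Shipping BV, giving 74% + 26% = 100%.
By spousal attribution (R1), Julia Petrov is treated as also owning Noor Okafor's interest in Orion Energy Co, giving 20% + 75% = 95%.
By spousal attribution (R1), Julia Petrov is treated as also owning Noor Okafor's interest in Halcyon Services GmbH, giving 42% + 33% = 75%.
Chain via Redpoint Shipping BV → Ironwood Holdings Ltd (R2): 100% × 72% × 24% = 17.28% of Silverbay Ventures LLC.
Chain via Orion Energy Co. → Quarry Manufacturing Inc. (R2): 95% × 31% × 16% = 4.712% of Silverbay Ventures LLC.
Chain via Halcyon Services GmbH → Copperline Textiles S.p.A. (R2): 75% × 76% × 29% = 16.53% of Silverbay Ventures LLC.
Aggregating (R3): 17.28% + 4.712% + 16.53% = 38.522%.

38.522%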